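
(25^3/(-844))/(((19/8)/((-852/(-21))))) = -8875000/28063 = -316.25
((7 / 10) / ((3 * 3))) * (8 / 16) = 7 / 180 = 0.04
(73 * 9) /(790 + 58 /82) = 26937 /32419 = 0.83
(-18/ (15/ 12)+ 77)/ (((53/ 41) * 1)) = 12833/ 265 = 48.43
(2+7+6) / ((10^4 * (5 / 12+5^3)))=9 / 752500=0.00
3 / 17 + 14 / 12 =137 / 102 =1.34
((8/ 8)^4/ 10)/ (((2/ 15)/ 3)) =9/ 4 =2.25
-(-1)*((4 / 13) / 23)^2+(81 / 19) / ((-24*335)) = -1599107 / 4552298920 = -0.00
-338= -338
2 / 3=0.67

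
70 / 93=0.75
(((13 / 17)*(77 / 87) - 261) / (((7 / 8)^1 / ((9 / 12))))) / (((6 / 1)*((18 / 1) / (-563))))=108382567 / 93177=1163.19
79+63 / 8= 695 / 8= 86.88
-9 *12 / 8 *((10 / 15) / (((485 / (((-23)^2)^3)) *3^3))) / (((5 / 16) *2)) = -1184287112 / 7275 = -162788.61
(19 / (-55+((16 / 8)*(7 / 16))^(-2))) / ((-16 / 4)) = 931 / 10524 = 0.09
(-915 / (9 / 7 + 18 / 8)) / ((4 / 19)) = -40565 / 33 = -1229.24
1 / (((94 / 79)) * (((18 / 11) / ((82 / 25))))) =35629 / 21150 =1.68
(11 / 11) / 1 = 1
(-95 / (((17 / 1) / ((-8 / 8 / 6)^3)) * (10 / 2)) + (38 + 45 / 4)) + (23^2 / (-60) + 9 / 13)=9817103 / 238680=41.13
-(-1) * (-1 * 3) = -3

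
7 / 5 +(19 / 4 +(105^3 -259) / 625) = 4644839 / 2500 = 1857.94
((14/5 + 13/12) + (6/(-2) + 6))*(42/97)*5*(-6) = -8673/97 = -89.41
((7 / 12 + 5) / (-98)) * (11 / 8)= -737 / 9408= -0.08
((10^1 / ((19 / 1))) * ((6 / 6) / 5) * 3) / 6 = 1 / 19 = 0.05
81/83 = 0.98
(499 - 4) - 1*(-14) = 509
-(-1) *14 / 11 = 14 / 11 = 1.27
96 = 96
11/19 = 0.58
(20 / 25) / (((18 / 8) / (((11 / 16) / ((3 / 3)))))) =11 / 45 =0.24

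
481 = 481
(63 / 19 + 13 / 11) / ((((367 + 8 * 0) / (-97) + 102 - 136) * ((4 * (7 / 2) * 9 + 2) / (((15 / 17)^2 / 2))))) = -1025775 / 2833531712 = -0.00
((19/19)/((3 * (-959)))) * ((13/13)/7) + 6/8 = 60413/80556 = 0.75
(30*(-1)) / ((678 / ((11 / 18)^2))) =-0.02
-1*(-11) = 11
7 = 7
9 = 9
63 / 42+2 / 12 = 5 / 3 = 1.67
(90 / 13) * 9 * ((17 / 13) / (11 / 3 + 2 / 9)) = 24786 / 1183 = 20.95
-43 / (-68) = 43 / 68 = 0.63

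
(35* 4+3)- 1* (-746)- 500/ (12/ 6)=639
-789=-789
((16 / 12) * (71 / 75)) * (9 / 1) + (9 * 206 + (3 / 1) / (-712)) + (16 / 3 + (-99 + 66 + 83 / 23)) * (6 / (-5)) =775495859 / 409400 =1894.23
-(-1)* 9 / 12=0.75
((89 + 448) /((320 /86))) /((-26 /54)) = -623457 /2080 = -299.74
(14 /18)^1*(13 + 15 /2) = 287 /18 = 15.94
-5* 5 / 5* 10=-50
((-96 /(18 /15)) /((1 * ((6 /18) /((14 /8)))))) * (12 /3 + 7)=-4620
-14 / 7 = -2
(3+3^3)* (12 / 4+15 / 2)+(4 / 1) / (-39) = 12281 / 39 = 314.90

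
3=3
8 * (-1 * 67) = -536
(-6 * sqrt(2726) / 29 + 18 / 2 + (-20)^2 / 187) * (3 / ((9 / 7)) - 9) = -41660 / 561 + 40 * sqrt(2726) / 29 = -2.24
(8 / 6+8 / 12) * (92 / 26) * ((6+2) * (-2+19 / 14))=-3312 / 91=-36.40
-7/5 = -1.40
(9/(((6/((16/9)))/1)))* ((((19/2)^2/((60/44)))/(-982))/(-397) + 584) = 13660488131/8771715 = 1557.33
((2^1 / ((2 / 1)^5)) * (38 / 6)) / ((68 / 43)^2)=0.16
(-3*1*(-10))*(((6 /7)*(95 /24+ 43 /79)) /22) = 128055 /24332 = 5.26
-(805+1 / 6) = -4831 / 6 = -805.17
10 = 10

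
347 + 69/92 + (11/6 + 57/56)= 58901/168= 350.60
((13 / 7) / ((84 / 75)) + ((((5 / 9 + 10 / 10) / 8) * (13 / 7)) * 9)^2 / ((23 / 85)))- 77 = -654679 / 18032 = -36.31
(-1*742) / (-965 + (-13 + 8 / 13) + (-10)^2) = 4823 / 5703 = 0.85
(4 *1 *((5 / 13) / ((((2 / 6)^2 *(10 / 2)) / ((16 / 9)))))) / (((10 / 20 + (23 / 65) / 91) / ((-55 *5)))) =-16016000 / 5961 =-2686.80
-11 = -11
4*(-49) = -196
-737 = -737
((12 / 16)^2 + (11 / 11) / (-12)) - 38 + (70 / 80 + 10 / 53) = -92747 / 2544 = -36.46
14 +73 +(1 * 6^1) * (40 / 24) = 97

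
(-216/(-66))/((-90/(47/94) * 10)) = -1/550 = -0.00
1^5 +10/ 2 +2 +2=10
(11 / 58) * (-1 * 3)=-33 / 58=-0.57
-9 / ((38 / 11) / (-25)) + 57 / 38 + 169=4477 / 19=235.63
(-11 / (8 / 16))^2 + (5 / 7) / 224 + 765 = 1958437 / 1568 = 1249.00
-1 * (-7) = 7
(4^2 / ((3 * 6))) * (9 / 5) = 8 / 5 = 1.60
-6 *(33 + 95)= -768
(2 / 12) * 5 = 5 / 6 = 0.83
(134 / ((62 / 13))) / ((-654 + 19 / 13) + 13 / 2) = -22646 / 520707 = -0.04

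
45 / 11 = 4.09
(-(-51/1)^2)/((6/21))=-18207/2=-9103.50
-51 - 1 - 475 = -527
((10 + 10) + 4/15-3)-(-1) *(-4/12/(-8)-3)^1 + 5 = 2317/120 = 19.31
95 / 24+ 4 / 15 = 169 / 40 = 4.22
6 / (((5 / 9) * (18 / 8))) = 4.80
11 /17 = 0.65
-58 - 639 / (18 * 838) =-97279 / 1676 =-58.04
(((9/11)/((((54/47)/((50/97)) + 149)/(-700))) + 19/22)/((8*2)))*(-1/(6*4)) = 5714407/750579456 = 0.01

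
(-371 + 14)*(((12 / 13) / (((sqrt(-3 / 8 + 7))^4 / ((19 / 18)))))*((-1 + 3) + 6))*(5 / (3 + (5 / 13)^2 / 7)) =-526722560 / 5019683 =-104.93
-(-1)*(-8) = -8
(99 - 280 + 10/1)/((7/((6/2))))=-513/7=-73.29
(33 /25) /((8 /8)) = 33 /25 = 1.32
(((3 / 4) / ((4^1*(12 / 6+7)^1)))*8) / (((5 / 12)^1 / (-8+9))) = 2 / 5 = 0.40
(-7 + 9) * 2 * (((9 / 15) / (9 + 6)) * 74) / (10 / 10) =296 / 25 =11.84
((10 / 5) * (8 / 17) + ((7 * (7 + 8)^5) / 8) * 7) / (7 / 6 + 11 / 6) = 632559503 / 408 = 1550390.94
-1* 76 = -76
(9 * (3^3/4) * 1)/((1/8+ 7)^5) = 0.00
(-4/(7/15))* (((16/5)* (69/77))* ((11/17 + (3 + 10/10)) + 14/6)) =-1572096/9163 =-171.57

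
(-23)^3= -12167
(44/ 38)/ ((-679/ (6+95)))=-2222/ 12901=-0.17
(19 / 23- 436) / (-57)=10009 / 1311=7.63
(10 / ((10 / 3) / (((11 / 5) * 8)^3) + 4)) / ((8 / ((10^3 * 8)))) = 10222080000 / 4089457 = 2499.62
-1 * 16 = -16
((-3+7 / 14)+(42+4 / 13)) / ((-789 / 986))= -170085 / 3419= -49.75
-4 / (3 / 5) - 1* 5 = -35 / 3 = -11.67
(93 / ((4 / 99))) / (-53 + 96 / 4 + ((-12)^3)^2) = 9207 / 11943820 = 0.00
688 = 688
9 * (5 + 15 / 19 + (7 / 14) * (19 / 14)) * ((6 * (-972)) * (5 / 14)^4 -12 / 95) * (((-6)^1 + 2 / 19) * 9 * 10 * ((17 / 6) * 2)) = 273820706874324 / 16468459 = 16626978.08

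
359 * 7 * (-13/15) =-2177.93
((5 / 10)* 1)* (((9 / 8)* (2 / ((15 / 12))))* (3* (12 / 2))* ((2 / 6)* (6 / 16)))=81 / 40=2.02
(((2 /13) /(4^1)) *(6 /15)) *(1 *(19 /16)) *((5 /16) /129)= 19 /429312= 0.00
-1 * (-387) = 387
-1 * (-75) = 75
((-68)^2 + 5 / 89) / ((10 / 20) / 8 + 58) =6584656 / 82681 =79.64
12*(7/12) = 7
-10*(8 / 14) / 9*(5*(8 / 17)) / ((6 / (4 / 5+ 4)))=-1280 / 1071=-1.20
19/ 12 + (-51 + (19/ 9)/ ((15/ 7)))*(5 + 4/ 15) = -261.83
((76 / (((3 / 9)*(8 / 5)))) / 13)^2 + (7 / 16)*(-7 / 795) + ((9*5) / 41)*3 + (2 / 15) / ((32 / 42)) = 10895406733 / 88136880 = 123.62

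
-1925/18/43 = -2.49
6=6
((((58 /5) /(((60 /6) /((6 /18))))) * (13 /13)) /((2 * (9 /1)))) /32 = 29 /43200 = 0.00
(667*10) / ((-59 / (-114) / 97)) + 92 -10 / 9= 663860002 / 531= 1250207.16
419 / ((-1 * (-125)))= 419 / 125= 3.35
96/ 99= 32/ 33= 0.97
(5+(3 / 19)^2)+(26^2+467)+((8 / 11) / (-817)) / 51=9997463599 / 8708403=1148.02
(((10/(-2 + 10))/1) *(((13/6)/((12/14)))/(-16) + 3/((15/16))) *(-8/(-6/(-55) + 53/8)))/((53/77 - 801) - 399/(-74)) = 1372804895/241573846302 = 0.01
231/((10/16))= 1848/5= 369.60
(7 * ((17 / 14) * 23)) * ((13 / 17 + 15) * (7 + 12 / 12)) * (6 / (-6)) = -24656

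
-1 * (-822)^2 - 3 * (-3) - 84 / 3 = -675703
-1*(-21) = 21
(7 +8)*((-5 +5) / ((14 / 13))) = 0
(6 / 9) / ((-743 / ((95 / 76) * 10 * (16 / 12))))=-100 / 6687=-0.01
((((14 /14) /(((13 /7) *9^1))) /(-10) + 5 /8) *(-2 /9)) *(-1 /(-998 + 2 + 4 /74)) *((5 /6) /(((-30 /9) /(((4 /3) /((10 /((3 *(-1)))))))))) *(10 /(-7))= 107189 /5432427000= 0.00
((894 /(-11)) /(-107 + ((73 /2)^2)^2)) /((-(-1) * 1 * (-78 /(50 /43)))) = 119200 /174610256821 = 0.00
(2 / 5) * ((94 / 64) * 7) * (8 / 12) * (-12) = -329 / 10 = -32.90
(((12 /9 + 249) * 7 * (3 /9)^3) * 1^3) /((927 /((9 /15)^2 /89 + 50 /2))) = 292467938 /167068575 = 1.75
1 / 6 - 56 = -335 / 6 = -55.83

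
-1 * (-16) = 16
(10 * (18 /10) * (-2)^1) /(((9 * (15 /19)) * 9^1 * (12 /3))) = -19 /135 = -0.14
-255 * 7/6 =-595/2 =-297.50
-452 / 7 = -64.57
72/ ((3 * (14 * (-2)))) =-6/ 7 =-0.86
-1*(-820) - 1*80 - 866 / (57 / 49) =-254 / 57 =-4.46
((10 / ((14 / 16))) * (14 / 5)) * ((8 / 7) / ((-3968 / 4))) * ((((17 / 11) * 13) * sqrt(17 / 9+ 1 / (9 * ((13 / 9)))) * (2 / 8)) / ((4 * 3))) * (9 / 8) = -0.02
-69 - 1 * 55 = -124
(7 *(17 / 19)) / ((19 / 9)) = 1071 / 361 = 2.97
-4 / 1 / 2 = -2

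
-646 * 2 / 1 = -1292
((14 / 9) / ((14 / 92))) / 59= 92 / 531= 0.17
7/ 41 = 0.17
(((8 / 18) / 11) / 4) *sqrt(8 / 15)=2 *sqrt(30) / 1485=0.01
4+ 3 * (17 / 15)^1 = 37 / 5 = 7.40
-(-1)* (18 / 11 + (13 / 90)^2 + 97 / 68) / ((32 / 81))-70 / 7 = -656561 / 299200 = -2.19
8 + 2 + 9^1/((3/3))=19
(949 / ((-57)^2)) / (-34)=-949 / 110466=-0.01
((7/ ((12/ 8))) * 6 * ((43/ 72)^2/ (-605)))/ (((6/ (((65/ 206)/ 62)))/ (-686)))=57712837/ 6008561856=0.01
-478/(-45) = 478/45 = 10.62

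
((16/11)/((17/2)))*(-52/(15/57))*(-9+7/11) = 2908672/10285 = 282.81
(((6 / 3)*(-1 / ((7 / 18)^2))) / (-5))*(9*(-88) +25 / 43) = -2093.22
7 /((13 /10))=70 /13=5.38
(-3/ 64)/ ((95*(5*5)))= -3/ 152000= -0.00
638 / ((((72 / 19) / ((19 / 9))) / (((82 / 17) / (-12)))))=-142.87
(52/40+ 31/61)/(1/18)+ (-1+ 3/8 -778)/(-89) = 8967869/217160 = 41.30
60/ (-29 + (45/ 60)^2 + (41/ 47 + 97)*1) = 3008/ 3481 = 0.86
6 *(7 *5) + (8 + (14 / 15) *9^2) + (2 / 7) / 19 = 195254 / 665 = 293.62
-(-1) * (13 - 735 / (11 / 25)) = -18232 / 11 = -1657.45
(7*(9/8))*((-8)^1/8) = -63/8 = -7.88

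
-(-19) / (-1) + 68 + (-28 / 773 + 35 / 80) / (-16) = 9691549 / 197888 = 48.97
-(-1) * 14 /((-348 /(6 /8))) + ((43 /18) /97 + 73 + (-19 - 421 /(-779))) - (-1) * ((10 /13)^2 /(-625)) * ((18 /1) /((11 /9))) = 399781312639613 /7332618407400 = 54.52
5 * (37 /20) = 9.25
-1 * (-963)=963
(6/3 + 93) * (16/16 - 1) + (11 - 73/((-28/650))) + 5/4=1706.89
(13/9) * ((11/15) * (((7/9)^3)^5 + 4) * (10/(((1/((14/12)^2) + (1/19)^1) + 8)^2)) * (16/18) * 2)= 3285332863813594661171104/3348549324391672728873027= 0.98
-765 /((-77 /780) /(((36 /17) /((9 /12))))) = 1684800 /77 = 21880.52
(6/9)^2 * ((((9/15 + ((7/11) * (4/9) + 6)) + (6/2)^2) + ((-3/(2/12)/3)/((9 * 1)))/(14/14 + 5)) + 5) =41128/4455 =9.23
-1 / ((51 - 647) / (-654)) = -327 / 298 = -1.10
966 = 966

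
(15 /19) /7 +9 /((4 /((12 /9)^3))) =2173 /399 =5.45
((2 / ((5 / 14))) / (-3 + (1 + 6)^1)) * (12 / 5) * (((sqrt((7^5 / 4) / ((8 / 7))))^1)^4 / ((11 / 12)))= 872001093663 / 17600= 49545516.69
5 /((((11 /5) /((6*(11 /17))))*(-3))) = -50 /17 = -2.94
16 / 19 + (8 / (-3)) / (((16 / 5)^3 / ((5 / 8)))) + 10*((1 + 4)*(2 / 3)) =2655711 / 77824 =34.12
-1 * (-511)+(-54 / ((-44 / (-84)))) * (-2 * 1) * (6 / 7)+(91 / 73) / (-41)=22641044 / 32923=687.70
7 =7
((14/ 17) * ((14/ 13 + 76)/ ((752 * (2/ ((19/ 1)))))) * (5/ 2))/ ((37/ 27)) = 8995455/ 6149104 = 1.46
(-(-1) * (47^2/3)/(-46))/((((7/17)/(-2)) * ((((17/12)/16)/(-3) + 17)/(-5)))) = -22.91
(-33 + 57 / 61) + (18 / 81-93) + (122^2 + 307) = 8271320 / 549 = 15066.16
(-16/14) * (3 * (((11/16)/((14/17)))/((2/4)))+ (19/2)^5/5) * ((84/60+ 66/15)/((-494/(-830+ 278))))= -34693944303/302575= -114662.30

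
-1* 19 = -19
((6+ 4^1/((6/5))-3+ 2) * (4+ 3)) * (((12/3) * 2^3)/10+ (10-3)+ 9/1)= 1120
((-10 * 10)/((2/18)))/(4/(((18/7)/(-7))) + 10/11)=22275/247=90.18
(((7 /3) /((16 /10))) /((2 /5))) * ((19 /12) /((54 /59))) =196175 /31104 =6.31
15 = 15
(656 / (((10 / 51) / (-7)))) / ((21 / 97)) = -108174.40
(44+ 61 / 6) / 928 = 325 / 5568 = 0.06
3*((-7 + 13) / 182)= 9 / 91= 0.10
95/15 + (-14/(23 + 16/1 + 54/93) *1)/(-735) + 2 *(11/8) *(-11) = -12324967/515340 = -23.92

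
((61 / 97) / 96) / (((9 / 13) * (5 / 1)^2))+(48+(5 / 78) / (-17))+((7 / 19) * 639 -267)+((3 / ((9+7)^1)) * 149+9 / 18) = 44.86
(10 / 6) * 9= 15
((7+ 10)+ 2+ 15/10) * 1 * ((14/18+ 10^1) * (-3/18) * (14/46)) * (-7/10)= 194873/24840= 7.85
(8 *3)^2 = 576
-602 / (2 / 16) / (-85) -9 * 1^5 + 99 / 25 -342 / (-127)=2931476 / 53975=54.31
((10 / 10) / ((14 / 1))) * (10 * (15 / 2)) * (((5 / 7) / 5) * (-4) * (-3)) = 450 / 49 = 9.18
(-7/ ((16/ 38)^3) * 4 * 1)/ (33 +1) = -48013/ 4352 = -11.03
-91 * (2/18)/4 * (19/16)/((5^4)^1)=-0.00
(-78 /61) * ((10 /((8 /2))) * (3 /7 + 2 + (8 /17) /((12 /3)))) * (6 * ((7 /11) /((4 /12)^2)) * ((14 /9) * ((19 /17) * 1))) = -94299660 /193919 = -486.28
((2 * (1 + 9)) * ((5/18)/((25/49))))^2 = 9604/81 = 118.57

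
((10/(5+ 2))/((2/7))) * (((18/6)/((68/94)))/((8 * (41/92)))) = 5.82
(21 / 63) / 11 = 1 / 33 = 0.03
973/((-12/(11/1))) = -10703/12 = -891.92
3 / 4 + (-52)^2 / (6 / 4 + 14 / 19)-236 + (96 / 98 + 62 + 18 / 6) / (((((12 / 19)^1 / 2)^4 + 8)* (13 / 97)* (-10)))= 967.45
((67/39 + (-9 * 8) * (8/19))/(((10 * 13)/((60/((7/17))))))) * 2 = -64.11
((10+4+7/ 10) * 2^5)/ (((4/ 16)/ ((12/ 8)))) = 14112/ 5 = 2822.40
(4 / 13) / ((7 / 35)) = 20 / 13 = 1.54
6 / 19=0.32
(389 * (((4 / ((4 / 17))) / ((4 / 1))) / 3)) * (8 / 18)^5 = 1692928 / 177147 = 9.56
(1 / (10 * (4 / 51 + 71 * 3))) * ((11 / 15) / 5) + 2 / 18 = 2718433 / 24450750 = 0.11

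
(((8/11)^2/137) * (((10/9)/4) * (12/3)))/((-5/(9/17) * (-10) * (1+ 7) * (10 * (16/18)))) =9/14090450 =0.00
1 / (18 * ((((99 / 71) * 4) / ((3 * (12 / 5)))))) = 71 / 990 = 0.07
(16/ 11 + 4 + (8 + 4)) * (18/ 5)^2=62208/ 275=226.21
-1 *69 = -69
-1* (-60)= 60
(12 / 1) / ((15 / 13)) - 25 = -73 / 5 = -14.60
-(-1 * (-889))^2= -790321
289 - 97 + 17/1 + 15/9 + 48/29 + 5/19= 351403/1653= 212.58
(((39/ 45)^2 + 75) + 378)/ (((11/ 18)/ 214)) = 43696232/ 275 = 158895.39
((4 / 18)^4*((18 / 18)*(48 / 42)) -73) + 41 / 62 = -72.34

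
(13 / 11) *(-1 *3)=-39 / 11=-3.55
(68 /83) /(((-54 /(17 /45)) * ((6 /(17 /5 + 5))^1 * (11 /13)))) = -0.01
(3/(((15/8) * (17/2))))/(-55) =-16/4675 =-0.00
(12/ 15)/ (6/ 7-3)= -28/ 75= -0.37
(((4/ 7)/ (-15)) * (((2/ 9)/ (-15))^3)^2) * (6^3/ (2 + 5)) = -2048/ 164788228828125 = -0.00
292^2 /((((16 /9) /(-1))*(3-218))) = 47961 /215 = 223.07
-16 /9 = -1.78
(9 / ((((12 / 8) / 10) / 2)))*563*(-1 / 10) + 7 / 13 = -87821 / 13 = -6755.46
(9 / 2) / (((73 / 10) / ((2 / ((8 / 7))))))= 315 / 292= 1.08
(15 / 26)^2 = 225 / 676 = 0.33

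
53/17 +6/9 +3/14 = 4.00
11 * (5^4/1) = 6875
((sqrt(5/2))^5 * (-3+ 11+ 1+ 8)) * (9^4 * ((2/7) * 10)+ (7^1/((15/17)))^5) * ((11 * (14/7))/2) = 49871019470591 * sqrt(10)/1701000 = 92713704.15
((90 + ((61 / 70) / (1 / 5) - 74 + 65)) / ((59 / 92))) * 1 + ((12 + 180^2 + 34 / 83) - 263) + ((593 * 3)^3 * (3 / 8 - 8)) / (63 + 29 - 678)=11778151995072265 / 160699952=73292815.89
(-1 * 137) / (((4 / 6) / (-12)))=2466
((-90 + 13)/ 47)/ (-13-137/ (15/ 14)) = 1155/ 99311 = 0.01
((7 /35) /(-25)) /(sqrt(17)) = -sqrt(17) /2125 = -0.00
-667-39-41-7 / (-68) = -50789 / 68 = -746.90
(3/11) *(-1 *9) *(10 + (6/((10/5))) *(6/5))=-1836/55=-33.38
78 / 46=39 / 23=1.70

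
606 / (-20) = -303 / 10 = -30.30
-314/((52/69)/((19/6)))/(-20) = 68609/1040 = 65.97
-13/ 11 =-1.18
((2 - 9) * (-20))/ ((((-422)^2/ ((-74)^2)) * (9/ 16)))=3066560/ 400689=7.65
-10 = -10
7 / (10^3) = 7 / 1000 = 0.01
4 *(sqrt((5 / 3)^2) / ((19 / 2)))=40 / 57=0.70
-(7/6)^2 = -49/36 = -1.36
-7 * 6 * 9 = -378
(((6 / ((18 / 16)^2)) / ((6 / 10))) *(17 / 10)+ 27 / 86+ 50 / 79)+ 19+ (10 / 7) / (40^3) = 33.38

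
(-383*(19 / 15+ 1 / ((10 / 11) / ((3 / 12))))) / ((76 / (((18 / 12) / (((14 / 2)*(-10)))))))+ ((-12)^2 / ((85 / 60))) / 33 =51679097 / 15917440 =3.25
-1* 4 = -4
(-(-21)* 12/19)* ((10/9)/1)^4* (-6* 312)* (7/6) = -44149.88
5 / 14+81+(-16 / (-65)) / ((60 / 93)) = 371911 / 4550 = 81.74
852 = 852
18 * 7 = 126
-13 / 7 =-1.86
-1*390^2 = -152100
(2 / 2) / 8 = 1 / 8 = 0.12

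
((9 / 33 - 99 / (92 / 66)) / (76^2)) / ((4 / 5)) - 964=-11269940531 / 11690624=-964.02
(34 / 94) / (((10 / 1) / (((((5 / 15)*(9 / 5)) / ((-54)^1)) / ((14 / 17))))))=-289 / 592200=-0.00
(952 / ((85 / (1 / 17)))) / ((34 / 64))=1.24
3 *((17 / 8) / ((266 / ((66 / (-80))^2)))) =55539 / 3404800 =0.02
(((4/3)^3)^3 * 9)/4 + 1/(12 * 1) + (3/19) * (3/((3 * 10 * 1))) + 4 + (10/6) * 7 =45.73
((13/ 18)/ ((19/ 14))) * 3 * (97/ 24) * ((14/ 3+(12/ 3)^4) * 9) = 3451357/ 228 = 15137.53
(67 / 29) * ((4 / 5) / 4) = 67 / 145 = 0.46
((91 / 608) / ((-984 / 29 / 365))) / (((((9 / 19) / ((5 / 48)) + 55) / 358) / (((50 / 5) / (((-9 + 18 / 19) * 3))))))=81899055875 / 20440143936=4.01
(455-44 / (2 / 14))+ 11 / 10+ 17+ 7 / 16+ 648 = 65083 / 80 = 813.54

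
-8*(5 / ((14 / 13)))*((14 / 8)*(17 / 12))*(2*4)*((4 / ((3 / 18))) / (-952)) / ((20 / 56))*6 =312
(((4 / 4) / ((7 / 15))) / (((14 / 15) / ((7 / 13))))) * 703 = 158175 / 182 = 869.09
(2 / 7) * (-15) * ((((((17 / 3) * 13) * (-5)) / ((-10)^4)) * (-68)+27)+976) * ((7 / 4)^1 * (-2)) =1508257 / 100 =15082.57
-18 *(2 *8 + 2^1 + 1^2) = -342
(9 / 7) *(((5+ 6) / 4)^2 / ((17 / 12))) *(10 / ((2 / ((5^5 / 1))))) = 51046875 / 476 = 107241.33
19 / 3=6.33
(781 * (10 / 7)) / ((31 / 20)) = 156200 / 217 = 719.82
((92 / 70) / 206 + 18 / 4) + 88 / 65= 549279 / 93730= 5.86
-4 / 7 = -0.57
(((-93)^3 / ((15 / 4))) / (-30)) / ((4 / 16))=714984 / 25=28599.36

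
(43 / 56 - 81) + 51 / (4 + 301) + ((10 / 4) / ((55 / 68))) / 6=-44837437 / 563640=-79.55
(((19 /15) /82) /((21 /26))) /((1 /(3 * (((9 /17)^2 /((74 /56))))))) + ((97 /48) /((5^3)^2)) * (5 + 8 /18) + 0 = 38096376989 /2959287750000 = 0.01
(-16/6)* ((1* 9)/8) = -3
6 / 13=0.46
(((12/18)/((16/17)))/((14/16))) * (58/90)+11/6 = 2.36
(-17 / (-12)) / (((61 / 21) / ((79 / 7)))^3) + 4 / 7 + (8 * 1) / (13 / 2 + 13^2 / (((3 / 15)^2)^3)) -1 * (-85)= 5660939673929923 / 33564897996084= 168.66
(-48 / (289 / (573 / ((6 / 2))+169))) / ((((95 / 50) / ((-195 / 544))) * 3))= 351000 / 93347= 3.76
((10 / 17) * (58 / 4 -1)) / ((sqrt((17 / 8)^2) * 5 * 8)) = 27 / 289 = 0.09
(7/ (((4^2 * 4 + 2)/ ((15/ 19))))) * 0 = 0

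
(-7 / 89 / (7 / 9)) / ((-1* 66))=3 / 1958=0.00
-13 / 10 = -1.30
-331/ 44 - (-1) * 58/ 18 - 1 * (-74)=27601/ 396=69.70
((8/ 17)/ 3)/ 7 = 8/ 357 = 0.02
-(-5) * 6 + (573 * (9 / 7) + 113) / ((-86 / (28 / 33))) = 30674 / 1419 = 21.62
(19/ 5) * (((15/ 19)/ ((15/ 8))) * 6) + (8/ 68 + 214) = 19016/ 85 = 223.72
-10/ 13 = -0.77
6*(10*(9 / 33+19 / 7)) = 13800 / 77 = 179.22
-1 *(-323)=323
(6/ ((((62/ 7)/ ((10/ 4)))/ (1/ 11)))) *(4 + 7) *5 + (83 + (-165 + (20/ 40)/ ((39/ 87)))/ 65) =2329952/ 26195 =88.95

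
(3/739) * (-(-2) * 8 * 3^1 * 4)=0.78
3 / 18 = 1 / 6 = 0.17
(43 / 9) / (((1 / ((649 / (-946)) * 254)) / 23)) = -172339 / 9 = -19148.78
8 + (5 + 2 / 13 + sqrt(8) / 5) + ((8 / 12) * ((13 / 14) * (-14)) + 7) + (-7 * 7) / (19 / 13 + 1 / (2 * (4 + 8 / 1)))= -55160 / 2613 + 2 * sqrt(2) / 5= -20.54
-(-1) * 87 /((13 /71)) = 6177 /13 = 475.15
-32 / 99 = -0.32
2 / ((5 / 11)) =22 / 5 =4.40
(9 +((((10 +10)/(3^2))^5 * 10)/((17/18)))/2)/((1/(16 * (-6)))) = -1056122656/37179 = -28406.43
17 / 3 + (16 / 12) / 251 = 4271 / 753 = 5.67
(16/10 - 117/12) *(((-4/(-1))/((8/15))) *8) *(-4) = 1956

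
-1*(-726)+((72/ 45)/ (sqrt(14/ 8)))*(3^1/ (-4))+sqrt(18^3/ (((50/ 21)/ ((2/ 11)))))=-12*sqrt(7)/ 35+54*sqrt(462)/ 55+726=746.20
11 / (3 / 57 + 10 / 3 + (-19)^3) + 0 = -627 / 390770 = -0.00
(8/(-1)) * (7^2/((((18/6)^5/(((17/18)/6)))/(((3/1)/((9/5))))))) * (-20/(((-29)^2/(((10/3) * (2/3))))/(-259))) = -862988000/148980627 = -5.79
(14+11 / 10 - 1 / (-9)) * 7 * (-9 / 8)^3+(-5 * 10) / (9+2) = -8794453 / 56320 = -156.15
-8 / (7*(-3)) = 0.38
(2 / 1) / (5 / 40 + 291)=16 / 2329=0.01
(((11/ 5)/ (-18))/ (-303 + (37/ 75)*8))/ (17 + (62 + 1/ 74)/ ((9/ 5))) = 555/ 69870413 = 0.00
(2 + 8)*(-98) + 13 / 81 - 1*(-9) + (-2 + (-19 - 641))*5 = -346748 / 81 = -4280.84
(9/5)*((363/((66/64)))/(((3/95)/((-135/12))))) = -225720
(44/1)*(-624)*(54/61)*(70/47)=-103783680/2867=-36199.40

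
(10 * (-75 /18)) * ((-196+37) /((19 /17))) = 112625 /19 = 5927.63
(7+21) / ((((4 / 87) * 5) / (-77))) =-9378.60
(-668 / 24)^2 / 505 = 27889 / 18180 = 1.53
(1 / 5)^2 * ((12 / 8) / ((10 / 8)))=6 / 125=0.05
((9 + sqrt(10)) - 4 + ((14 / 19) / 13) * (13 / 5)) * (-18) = -8802 / 95 - 18 * sqrt(10) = -149.57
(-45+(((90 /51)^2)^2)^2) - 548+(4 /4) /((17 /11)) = -3476010437110 /6975757441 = -498.30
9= 9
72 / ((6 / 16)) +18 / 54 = 577 / 3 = 192.33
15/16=0.94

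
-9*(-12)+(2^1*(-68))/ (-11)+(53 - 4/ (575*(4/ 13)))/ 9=2395594/ 18975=126.25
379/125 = 3.03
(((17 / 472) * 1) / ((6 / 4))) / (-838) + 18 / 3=3559807 / 593304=6.00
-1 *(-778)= 778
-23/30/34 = -23/1020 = -0.02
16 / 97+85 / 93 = 9733 / 9021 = 1.08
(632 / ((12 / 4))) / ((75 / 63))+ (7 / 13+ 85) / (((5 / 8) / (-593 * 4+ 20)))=-104559448 / 325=-321721.38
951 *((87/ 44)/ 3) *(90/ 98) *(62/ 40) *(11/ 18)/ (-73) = -854949/ 114464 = -7.47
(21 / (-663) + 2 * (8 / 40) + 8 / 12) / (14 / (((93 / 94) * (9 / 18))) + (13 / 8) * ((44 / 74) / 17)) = 15741428 / 431301715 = 0.04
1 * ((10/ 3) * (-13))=-130/ 3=-43.33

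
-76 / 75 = -1.01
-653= -653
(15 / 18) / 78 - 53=-24799 / 468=-52.99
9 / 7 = 1.29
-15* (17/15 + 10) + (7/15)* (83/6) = -14449/90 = -160.54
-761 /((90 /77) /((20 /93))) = -117194 /837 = -140.02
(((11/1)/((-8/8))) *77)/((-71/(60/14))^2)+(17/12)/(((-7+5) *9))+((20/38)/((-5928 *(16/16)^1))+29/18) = -55579573109/35770008456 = -1.55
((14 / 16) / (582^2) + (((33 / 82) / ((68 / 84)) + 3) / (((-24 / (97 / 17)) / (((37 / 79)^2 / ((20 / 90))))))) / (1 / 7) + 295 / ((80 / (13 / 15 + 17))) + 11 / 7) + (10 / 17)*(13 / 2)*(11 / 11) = 28726485312334009 / 438348878781030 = 65.53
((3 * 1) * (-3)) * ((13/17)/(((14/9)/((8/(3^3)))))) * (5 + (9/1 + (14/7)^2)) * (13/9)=-4056/119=-34.08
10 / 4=5 / 2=2.50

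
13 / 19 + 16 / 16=32 / 19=1.68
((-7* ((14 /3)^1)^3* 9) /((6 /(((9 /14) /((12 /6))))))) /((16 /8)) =-343 /2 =-171.50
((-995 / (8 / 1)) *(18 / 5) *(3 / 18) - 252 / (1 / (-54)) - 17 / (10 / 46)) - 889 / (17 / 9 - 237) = 284791513 / 21160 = 13458.96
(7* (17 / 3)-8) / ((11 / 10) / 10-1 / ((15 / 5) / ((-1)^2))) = -9500 / 67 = -141.79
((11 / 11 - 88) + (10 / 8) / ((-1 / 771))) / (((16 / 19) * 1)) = -79857 / 64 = -1247.77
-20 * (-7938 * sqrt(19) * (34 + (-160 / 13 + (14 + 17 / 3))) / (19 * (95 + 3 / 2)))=170719920 * sqrt(19) / 47671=15610.14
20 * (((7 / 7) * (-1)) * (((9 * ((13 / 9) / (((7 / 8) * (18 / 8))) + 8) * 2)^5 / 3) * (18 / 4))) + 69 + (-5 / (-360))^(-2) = -952912793288034343447 / 330812181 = -2880525107653.26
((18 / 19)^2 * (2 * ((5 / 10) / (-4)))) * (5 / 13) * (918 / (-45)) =8262 / 4693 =1.76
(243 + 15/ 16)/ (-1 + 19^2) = 1301/ 1920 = 0.68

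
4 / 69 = 0.06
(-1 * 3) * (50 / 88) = -75 / 44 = -1.70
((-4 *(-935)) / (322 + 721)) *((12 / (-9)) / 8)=-1870 / 3129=-0.60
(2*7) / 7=2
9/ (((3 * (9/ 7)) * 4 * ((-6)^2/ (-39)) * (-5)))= 91/ 720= 0.13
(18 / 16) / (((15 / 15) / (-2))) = -9 / 4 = -2.25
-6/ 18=-1/ 3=-0.33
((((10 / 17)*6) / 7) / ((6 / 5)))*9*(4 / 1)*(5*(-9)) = -81000 / 119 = -680.67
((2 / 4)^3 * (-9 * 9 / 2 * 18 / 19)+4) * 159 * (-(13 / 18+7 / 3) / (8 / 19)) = 352715 / 384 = 918.53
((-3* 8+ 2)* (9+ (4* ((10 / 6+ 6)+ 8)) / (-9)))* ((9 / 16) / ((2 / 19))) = -11495 / 48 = -239.48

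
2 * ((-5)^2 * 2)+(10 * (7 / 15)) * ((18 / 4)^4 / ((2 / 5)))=78145 / 16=4884.06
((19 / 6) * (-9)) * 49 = -2793 / 2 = -1396.50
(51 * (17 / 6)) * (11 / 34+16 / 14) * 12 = 17799 / 7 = 2542.71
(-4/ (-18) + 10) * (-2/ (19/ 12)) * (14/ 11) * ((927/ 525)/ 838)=-75808/ 2189275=-0.03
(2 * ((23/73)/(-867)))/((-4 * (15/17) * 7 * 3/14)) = 23/167535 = 0.00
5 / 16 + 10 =165 / 16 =10.31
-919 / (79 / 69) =-63411 / 79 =-802.67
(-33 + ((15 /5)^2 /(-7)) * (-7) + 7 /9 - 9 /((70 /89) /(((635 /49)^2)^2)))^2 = 54961976419325254757227180201 /527606005722985476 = 104172385877.24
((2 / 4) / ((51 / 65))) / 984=65 / 100368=0.00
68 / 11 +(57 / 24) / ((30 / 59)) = 28651 / 2640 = 10.85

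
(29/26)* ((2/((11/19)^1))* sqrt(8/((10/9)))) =3306* sqrt(5)/715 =10.34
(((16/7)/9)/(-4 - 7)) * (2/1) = -32/693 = -0.05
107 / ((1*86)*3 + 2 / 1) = 107 / 260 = 0.41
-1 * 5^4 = -625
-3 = -3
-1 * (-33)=33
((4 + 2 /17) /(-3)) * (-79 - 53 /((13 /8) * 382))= 13745830 /126633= 108.55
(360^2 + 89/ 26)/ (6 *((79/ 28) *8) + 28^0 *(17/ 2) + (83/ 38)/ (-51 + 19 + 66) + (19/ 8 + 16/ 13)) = 30475467316/ 34706921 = 878.08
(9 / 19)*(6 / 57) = 18 / 361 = 0.05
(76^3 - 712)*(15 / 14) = 3286980 / 7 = 469568.57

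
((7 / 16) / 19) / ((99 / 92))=161 / 7524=0.02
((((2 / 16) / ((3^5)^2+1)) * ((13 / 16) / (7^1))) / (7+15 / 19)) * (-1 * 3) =-741 / 7830502400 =-0.00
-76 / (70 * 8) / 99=-19 / 13860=-0.00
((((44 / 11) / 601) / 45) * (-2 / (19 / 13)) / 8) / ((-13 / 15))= 1 / 34257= 0.00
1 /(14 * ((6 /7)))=1 /12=0.08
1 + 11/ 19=30/ 19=1.58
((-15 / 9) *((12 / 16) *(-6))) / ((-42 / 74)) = -185 / 14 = -13.21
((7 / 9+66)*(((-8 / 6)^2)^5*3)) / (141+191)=157548544 / 14703201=10.72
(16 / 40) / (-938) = -1 / 2345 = -0.00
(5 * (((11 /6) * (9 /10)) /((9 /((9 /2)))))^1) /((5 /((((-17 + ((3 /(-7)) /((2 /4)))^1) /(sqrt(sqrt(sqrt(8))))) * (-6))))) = 68.16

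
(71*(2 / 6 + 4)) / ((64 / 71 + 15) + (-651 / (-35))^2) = 126025 / 148224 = 0.85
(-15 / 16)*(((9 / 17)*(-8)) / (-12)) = -45 / 136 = -0.33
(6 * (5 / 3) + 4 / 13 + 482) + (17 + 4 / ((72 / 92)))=60187 / 117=514.42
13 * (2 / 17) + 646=11008 / 17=647.53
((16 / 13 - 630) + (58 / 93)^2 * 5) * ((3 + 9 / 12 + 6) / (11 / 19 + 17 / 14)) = -4686804689 / 1375191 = -3408.11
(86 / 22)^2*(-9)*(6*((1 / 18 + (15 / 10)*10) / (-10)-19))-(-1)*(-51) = 20412267 / 1210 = 16869.64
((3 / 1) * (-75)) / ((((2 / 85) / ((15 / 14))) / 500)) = -35859375 / 7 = -5122767.86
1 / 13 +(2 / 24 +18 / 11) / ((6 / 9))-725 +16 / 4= -821785 / 1144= -718.34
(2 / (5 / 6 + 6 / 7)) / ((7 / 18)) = 216 / 71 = 3.04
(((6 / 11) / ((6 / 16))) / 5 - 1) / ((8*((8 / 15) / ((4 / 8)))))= -0.08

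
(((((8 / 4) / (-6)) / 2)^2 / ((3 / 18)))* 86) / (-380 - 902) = -0.01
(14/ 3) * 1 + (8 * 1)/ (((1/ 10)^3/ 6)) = 144014/ 3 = 48004.67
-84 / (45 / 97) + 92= -1336 / 15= -89.07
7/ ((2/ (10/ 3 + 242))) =2576/ 3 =858.67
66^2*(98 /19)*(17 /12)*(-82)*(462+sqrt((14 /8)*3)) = -22910652072 /19 - 24795078*sqrt(21) /19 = -1211804073.36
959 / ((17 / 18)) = 17262 / 17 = 1015.41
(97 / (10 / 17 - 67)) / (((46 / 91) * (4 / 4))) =-150059 / 51934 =-2.89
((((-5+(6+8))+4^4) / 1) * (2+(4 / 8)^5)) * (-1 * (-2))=17225 / 16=1076.56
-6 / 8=-0.75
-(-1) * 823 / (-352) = -823 / 352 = -2.34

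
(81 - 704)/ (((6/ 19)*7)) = -1691/ 6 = -281.83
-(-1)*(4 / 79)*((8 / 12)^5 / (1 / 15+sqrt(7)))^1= -320 / 5036013+1600*sqrt(7) / 1678671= 0.00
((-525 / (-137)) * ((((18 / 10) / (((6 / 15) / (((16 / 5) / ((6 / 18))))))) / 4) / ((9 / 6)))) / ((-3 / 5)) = -6300 / 137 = -45.99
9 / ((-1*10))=-9 / 10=-0.90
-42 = -42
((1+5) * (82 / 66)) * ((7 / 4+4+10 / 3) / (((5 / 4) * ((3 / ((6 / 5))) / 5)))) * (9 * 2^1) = 107256 / 55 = 1950.11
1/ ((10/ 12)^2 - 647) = -36/ 23267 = -0.00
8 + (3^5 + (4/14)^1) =251.29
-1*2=-2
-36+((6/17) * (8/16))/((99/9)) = -6729/187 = -35.98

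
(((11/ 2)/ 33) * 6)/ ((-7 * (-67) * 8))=1/ 3752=0.00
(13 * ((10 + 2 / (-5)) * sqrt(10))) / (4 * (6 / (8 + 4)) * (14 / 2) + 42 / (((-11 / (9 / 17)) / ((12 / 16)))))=233376 * sqrt(10) / 23345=31.61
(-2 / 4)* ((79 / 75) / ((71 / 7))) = -553 / 10650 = -0.05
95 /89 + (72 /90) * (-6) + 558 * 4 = 991579 /445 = 2228.27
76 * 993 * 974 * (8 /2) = 294023328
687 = 687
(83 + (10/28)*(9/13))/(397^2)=15151/28684838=0.00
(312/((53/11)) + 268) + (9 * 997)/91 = 2080445/4823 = 431.36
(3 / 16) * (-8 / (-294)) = 1 / 196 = 0.01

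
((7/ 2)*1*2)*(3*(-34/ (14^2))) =-51/ 14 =-3.64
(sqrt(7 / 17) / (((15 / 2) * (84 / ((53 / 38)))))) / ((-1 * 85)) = -0.00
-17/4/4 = -1.06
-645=-645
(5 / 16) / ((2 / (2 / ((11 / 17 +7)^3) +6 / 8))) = 0.12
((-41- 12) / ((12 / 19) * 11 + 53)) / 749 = -0.00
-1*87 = -87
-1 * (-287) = 287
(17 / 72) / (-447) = -17 / 32184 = -0.00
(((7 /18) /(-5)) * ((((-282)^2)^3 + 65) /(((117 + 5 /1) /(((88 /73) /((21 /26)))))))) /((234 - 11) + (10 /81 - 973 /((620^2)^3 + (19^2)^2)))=-12254682930613771502067837934754301 /5714037598489348822246075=-2144662634.68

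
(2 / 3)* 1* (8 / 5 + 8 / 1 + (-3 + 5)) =116 / 15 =7.73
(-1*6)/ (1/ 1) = -6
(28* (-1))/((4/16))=-112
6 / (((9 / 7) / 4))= 56 / 3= 18.67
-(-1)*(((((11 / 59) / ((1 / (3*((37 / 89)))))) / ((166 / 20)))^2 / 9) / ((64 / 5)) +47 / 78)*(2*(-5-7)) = -71422159401139 / 4938710501114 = -14.46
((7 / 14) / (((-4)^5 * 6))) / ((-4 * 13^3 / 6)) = 1 / 17997824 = 0.00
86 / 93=0.92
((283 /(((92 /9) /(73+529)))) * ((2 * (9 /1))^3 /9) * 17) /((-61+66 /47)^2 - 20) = 9327925912284 /179432683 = 51985.66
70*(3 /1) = 210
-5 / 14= -0.36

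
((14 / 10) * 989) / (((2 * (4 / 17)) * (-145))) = -117691 / 5800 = -20.29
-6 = -6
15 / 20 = 3 / 4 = 0.75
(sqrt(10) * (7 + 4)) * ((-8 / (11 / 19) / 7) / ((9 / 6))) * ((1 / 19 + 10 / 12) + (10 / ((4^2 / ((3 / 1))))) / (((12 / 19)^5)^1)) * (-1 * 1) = 246399197 * sqrt(10) / 870912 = 894.67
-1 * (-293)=293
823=823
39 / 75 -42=-1037 / 25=-41.48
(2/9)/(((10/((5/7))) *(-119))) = -1/7497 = -0.00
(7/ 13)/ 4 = 7/ 52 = 0.13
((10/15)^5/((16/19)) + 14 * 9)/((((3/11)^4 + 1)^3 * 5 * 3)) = 12026457539594872/1453811118181245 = 8.27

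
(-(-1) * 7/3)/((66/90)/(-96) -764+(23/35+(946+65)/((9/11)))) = 23520/4760947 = 0.00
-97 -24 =-121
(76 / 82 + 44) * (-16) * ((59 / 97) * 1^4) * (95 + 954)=-1824051552 / 3977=-458650.13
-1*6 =-6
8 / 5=1.60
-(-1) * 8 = 8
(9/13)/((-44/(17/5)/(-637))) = 7497/220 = 34.08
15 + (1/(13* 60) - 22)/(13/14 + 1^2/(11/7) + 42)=14.50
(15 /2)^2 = 225 /4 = 56.25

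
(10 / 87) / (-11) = -10 / 957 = -0.01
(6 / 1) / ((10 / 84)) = 252 / 5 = 50.40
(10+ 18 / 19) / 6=104 / 57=1.82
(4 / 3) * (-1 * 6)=-8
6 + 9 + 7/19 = 292/19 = 15.37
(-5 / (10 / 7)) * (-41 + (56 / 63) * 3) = 805 / 6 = 134.17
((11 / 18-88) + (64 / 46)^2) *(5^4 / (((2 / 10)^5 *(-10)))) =317845703125 / 19044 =16690070.53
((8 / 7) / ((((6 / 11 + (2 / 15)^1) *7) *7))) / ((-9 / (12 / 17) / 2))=-220 / 40817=-0.01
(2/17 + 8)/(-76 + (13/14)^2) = -9016/83453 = -0.11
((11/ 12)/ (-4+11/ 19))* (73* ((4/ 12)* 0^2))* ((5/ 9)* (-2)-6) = 0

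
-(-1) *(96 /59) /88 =12 /649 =0.02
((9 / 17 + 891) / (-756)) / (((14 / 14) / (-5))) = 2105 / 357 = 5.90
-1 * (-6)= 6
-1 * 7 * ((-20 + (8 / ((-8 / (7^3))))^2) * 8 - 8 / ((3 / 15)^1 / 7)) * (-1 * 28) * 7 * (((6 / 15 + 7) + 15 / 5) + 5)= 99384804288 / 5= 19876960857.60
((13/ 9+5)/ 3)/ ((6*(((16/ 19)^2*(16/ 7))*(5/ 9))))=73283/ 184320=0.40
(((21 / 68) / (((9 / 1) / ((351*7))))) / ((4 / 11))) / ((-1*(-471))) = 21021 / 42704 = 0.49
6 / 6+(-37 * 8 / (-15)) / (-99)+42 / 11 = 6859 / 1485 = 4.62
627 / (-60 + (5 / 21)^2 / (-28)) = -37044 / 3545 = -10.45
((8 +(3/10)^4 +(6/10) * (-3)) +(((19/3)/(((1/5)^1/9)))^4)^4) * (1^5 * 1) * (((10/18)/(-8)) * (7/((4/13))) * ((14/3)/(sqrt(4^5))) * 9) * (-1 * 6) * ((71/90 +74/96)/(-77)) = -1936149590744076039962827278647145080572750493633/4055040000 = -477467445634093878226312800000000000000.00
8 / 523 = 0.02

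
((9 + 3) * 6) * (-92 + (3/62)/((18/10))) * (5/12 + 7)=-1522523/31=-49113.65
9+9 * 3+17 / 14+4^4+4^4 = 7689 / 14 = 549.21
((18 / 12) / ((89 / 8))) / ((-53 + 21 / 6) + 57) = 8 / 445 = 0.02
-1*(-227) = 227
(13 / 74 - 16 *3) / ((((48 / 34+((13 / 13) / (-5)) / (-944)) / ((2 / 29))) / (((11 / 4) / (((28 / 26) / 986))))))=-172582378540 / 29343923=-5881.37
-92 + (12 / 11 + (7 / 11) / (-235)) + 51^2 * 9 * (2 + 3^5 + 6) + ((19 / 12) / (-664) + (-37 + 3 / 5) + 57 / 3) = 121020362629957 / 20597280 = 5875550.69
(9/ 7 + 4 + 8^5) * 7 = 229413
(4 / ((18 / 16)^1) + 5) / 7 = 11 / 9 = 1.22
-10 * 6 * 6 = -360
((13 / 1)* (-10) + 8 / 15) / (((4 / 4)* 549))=-1942 / 8235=-0.24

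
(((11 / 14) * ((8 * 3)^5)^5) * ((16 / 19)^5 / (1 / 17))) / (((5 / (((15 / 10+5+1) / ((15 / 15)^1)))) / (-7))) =-4707429515136132828779625303341426295177216 / 2476099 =-1901147536966871206999246000000000000.00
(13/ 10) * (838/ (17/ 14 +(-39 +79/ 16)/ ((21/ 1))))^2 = 515323501056/ 93845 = 5491219.58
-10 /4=-5 /2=-2.50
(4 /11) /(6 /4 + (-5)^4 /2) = 2 /1727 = 0.00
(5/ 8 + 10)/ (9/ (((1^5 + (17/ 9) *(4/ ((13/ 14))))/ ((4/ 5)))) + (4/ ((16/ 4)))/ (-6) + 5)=1362975/ 721108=1.89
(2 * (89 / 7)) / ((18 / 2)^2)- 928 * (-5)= 2631058 / 567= 4640.31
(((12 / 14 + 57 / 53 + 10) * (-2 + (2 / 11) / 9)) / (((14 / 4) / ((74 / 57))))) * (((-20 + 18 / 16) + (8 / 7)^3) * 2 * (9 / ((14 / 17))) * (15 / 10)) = 6990329229 / 1399783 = 4993.87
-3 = -3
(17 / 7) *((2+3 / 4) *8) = 374 / 7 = 53.43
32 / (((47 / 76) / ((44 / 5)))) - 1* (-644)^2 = -97355952 / 235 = -414280.65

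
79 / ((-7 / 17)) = -1343 / 7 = -191.86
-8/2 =-4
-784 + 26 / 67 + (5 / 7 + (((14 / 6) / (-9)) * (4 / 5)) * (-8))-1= -49527424 / 63315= -782.24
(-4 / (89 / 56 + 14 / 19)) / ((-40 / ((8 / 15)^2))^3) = 2179072 / 3523974609375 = 0.00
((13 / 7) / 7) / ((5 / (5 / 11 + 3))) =494 / 2695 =0.18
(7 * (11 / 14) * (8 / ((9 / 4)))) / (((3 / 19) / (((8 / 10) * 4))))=53504 / 135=396.33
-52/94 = -26/47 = -0.55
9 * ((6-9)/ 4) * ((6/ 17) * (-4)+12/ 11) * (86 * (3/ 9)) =11610/ 187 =62.09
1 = 1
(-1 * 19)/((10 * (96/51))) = -323/320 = -1.01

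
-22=-22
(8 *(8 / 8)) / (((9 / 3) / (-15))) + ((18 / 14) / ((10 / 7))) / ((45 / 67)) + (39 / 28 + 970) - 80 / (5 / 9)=552113 / 700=788.73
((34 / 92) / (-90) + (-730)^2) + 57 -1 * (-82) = 2206781443 / 4140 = 533039.00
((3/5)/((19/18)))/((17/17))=54/95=0.57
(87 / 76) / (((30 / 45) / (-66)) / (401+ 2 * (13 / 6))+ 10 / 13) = 597168 / 401267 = 1.49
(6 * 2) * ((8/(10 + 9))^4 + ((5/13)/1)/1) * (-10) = -84582360/1694173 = -49.93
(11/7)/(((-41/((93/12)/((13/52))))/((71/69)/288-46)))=311687981/5703264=54.65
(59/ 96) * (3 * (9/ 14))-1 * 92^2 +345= -3636781/ 448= -8117.81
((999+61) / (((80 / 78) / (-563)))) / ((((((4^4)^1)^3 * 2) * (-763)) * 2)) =1163721 / 102408126464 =0.00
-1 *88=-88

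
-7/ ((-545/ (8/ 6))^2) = -112/ 2673225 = -0.00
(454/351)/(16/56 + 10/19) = 30191/18954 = 1.59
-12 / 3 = -4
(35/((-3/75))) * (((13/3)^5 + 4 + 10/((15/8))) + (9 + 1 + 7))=-330480500/243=-1360002.06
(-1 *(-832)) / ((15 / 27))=7488 / 5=1497.60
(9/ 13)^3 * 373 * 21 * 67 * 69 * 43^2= 48810859987239/ 2197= 22217050517.63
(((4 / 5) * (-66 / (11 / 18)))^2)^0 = 1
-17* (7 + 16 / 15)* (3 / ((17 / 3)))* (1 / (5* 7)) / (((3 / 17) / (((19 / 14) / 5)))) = -39083 / 12250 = -3.19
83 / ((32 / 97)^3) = 2311.76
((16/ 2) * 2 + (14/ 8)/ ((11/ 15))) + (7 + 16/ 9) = 10757/ 396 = 27.16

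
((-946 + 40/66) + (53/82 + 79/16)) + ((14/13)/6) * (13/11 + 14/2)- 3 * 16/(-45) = -439619419/469040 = -937.27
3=3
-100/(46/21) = -1050/23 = -45.65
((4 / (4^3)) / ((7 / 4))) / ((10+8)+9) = 1 / 756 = 0.00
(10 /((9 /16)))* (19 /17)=3040 /153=19.87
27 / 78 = 9 / 26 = 0.35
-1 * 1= -1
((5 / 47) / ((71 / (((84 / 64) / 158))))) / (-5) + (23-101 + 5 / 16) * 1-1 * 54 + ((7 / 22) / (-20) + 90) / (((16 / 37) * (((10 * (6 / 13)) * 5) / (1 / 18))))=-1314737425647841 / 10021891968000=-131.19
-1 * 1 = -1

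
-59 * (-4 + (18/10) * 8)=-3068/5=-613.60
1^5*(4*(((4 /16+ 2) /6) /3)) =1 /2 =0.50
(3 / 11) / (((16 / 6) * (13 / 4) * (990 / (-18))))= -9 / 15730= -0.00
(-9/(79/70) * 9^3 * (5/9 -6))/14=178605/79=2260.82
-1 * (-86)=86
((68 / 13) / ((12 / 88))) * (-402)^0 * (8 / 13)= 11968 / 507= 23.61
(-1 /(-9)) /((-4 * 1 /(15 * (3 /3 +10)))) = -55 /12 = -4.58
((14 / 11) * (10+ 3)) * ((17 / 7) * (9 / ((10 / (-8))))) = -15912 / 55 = -289.31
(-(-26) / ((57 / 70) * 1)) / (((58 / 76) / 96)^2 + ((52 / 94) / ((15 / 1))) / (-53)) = -5292366643200 / 104860513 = -50470.54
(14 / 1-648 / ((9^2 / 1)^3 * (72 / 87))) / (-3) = -275533 / 59049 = -4.67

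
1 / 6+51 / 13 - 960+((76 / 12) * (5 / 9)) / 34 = -5703299 / 5967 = -955.81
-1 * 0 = 0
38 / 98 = 19 / 49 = 0.39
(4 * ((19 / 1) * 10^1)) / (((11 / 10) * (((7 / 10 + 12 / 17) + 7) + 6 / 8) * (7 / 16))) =41344000 / 239701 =172.48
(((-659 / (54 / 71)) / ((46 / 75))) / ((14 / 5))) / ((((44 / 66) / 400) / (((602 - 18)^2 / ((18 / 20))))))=-498677162000000 / 4347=-114717543593.28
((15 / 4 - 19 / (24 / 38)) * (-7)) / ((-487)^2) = 553 / 711507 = 0.00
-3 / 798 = -1 / 266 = -0.00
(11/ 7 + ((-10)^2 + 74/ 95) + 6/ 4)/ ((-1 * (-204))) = 138121/ 271320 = 0.51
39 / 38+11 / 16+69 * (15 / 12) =26741 / 304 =87.96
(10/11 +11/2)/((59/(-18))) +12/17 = -13785/11033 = -1.25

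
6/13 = 0.46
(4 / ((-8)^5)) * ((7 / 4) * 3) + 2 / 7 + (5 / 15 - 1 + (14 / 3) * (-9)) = -42.38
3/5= 0.60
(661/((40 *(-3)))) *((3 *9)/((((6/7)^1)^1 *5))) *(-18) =624.64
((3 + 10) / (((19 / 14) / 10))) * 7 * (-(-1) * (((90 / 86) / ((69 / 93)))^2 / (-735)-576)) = -7177720378140 / 18584299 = -386224.97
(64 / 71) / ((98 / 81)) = 2592 / 3479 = 0.75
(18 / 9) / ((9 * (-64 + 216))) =1 / 684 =0.00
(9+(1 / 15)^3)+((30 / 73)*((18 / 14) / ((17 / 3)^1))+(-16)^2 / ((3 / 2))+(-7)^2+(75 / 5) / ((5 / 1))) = 6794890562 / 29318625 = 231.76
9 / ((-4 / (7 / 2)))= -63 / 8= -7.88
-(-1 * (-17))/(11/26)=-442/11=-40.18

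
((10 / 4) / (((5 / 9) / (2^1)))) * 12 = 108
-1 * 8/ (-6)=4/ 3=1.33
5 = 5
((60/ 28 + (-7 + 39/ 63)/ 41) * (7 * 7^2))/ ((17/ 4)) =335356/ 2091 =160.38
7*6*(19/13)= 798/13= 61.38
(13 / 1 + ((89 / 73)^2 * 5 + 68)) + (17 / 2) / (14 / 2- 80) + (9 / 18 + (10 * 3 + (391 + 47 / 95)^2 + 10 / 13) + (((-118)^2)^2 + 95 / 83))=10068989001185170049 / 51893668775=194031164.86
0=0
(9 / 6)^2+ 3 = 21 / 4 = 5.25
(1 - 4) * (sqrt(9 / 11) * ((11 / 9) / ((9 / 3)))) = -sqrt(11) / 3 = -1.11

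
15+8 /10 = 79 /5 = 15.80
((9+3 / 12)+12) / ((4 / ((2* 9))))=765 / 8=95.62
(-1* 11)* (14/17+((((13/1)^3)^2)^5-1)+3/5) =-2449695926812698537955815589698901211/85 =-28819952080149394564186070000000000.00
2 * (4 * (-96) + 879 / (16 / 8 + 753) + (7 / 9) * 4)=-5160458 / 6795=-759.45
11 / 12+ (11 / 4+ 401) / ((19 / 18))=4601 / 12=383.42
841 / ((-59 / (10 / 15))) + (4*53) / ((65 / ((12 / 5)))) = -96362 / 57525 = -1.68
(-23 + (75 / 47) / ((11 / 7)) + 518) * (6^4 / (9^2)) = 4103040 / 517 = 7936.25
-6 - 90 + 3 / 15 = -479 / 5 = -95.80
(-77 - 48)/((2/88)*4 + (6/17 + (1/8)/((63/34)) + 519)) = -5890500/24481451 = -0.24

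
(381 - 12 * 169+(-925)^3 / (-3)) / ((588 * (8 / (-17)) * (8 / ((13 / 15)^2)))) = -284228829079 / 3175200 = -89515.25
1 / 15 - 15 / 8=-217 / 120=-1.81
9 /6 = 1.50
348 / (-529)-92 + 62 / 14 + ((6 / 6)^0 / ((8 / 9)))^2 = -20609689 / 236992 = -86.96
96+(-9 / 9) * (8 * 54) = -336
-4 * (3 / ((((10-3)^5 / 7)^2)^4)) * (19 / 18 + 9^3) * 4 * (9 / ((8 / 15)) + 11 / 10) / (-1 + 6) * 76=-718076804 / 82832075568294048472897440075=-0.00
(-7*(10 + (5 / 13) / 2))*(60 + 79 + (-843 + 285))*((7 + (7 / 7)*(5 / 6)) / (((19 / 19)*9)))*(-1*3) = -36530515 / 468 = -78056.66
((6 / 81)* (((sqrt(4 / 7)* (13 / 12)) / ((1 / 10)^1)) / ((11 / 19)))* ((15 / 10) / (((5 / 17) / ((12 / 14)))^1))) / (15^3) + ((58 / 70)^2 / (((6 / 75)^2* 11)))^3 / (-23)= -9294114390625 / 230501685568 + 8398* sqrt(7) / 16372125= -40.32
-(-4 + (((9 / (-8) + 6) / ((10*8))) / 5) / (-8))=102439 / 25600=4.00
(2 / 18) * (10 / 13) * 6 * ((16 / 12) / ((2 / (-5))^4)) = 26.71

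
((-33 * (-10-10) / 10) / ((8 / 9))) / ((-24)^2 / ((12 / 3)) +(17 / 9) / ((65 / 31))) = 173745 / 339068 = 0.51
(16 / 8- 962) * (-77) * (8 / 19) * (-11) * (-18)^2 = -110926686.32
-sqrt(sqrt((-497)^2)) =-sqrt(497) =-22.29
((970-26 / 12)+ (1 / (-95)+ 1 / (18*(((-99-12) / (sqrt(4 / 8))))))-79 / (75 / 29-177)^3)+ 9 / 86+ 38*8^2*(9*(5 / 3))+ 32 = 37479.93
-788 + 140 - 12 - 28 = -688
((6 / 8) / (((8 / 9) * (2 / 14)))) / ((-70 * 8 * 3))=-9 / 2560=-0.00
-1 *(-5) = 5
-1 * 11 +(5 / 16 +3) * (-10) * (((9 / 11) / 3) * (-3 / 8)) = -5359 / 704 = -7.61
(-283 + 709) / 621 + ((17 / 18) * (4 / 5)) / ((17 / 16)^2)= 23846 / 17595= 1.36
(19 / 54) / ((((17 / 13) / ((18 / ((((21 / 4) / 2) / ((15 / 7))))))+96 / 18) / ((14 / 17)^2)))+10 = 441964990 / 44002851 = 10.04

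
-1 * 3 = -3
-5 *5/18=-1.39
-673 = -673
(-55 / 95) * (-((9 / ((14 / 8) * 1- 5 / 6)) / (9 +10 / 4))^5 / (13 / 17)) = 7993144737792 / 23275920972161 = 0.34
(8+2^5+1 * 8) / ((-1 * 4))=-12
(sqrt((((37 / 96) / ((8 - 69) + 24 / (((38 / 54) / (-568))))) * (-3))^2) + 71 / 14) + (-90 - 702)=-1759018155 / 2235296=-786.93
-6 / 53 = -0.11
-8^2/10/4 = -8/5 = -1.60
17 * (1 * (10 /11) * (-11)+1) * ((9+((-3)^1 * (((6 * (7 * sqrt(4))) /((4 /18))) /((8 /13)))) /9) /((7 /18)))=1078191 /14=77013.64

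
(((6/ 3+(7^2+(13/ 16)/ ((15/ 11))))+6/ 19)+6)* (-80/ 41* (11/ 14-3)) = 8186387/ 32718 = 250.21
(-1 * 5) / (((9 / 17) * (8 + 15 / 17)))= -1445 / 1359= -1.06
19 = 19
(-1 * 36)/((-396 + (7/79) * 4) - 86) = 1422/19025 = 0.07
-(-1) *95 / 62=95 / 62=1.53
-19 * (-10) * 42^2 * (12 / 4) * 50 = 50274000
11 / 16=0.69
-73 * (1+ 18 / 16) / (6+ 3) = -1241 / 72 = -17.24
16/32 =1/2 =0.50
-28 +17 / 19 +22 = -5.11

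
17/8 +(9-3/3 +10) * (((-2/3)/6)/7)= 103/56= 1.84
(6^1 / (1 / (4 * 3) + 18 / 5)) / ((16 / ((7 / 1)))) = 315 / 442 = 0.71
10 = 10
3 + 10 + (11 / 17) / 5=1116 / 85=13.13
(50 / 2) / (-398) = -25 / 398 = -0.06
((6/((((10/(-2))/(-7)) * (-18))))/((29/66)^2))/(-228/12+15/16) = 162624/1215245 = 0.13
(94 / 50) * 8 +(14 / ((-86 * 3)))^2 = 6258241 / 416025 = 15.04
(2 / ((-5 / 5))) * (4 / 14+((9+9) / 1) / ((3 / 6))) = -508 / 7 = -72.57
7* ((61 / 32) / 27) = 427 / 864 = 0.49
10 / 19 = 0.53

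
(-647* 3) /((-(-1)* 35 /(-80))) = 31056 /7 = 4436.57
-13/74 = -0.18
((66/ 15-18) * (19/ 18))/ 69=-0.21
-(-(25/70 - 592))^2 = -68608089/196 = -350041.27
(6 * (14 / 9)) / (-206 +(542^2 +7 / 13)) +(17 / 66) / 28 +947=6678735561277 / 7052450328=947.01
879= 879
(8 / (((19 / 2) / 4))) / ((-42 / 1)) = -32 / 399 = -0.08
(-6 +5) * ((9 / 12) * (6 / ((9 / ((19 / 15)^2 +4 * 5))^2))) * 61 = -1441388581 / 911250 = -1581.77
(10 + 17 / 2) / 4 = 4.62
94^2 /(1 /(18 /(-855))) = -17672 /95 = -186.02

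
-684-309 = -993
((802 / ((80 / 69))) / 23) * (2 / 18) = 401 / 120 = 3.34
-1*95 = -95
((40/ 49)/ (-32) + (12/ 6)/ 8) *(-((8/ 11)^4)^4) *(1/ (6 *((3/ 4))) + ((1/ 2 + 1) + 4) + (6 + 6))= -4081387162304512/ 167469676610209281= -0.02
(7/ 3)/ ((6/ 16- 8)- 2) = -0.24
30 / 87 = 10 / 29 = 0.34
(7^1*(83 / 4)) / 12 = 581 / 48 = 12.10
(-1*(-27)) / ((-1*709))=-27 / 709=-0.04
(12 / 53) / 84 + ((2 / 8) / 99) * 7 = 2993 / 146916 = 0.02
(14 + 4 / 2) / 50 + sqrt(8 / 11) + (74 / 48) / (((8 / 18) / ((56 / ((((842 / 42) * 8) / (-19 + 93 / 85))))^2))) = 2 * sqrt(22) / 11 + 278471460203 / 2048905960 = 136.77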